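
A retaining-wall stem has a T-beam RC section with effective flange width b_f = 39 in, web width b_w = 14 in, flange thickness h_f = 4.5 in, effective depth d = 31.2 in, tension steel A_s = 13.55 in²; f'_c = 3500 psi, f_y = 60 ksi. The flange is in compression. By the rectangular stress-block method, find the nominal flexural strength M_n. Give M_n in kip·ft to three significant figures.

M_n ≈ 1820 kip·ft

Tension: T = A_s f_y = 13.55 × 60 = 813 kips.
Try a within the flange: a = T/(0.85 f'_c b_f) = 813/(0.85 × 3.5 × 39) = 7.007 in.
a = 7.007 > h_f = 4.5 in: the block extends into the web. Split into flange-overhang and web parts.
C_f = 0.85 f'_c (b_f − b_w) h_f = 0.85 × 3.5 × (39 − 14) × 4.5 = 334.7 kips.
Remaining web compression depth: a_w = (T − C_f)/(0.85 f'_c b_w) = (813 − 334.7)/(0.85 × 3.5 × 14) = 11.484 in.
M_n = C_f(d − h_f/2) + (T − C_f)(d − a_w/2) = 334.7 × (31.2 − 2.25) + 478.3 × (31.2 − 5.742) = 9689.6 + 12176.6 = 21866.2 kip·in.
M_n = 21866.2/12 = 1822.18 kip·ft.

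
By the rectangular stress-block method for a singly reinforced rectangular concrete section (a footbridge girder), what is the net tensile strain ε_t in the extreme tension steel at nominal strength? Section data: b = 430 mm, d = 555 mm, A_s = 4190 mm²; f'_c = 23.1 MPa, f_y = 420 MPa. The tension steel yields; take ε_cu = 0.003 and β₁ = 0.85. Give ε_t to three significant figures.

ε_t ≈ 0.00379

a = A_s f_y/(0.85 f'_c b) = 208.43 mm.
β₁ = 0.85, so c = a/β₁ = 208.43/0.85 = 245.21 mm.
From the linear strain diagram with ε_cu = 0.003: ε_t = 0.003 (d − c)/c = 0.003 × (555 − 245.21)/245.21 = 0.00379.
ε_t < 0.004 — the section is over-reinforced for flexure under ACI limits.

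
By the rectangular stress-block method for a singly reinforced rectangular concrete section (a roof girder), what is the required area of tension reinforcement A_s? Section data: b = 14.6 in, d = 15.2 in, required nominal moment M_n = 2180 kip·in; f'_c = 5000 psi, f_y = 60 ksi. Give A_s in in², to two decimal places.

A_s ≈ 2.61 in²

From M_n = 0.85 f'_c a b (d − a/2):
a = d − √(d² − 2M_n/(0.85 f'_c b)) = 15.2 − √(15.2² − 2 × 2180/(0.85 × 5 × 14.6)) = 2.520 in.
A_s = 0.85 f'_c a b / f_y = 0.85 × 5 × 2.520 × 14.6 / 60 = 2.606 in².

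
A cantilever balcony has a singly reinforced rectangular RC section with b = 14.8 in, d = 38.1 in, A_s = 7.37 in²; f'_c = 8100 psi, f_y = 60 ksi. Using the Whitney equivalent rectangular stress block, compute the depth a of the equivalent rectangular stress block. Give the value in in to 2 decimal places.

T = A_s f_y = 7.37 × 60 = 442.2 kips.
a = T/(0.85 f'_c b) = 442.2/(0.85 × 8.1 × 14.8) = 4.34 in.

a ≈ 4.34 in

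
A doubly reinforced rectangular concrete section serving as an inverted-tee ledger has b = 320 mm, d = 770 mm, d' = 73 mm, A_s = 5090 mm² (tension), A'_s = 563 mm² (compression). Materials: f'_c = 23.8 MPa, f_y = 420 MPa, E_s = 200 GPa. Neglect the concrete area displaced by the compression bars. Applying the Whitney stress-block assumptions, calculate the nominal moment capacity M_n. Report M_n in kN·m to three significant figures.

Assume both tension and compression steel yield.
Net tension couple steel: A_s − A'_s = 4527 mm².
a = (A_s − A'_s) f_y / (0.85 f'_c b) = 1901340/(0.85 × 23.8 × 320) = 293.71 mm.
c = a/β₁ = 293.71/0.85 = 345.54 mm; ε'_s = 0.003(c − d')/c = 0.0024 ≥ f_y/E_s = 0.0021, so compression steel does yield.
M_n = (A_s − A'_s) f_y (d − a/2) + A'_s f_y (d − d') = [1901340 × (770 − 146.855) + 236460 × (770 − 73)] × 10⁻⁶ = 1184.81 + 164.81 = 1349.62 kN·m.

M_n ≈ 1350 kN·m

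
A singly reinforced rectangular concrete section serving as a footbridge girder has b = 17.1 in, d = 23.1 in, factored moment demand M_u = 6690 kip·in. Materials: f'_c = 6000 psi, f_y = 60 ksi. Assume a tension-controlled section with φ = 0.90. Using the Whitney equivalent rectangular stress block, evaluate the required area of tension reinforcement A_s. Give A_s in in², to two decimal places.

A_s ≈ 5.88 in²

M_n = M_u/φ = 6690/0.90 = 7433.33 kip·in.
From M_n = 0.85 f'_c a b (d − a/2):
a = d − √(d² − 2M_n/(0.85 f'_c b)) = 23.1 − √(23.1² − 2 × 7433.33/(0.85 × 6 × 17.1)) = 4.044 in.
A_s = 0.85 f'_c a b / f_y = 0.85 × 6 × 4.044 × 17.1 / 60 = 5.878 in².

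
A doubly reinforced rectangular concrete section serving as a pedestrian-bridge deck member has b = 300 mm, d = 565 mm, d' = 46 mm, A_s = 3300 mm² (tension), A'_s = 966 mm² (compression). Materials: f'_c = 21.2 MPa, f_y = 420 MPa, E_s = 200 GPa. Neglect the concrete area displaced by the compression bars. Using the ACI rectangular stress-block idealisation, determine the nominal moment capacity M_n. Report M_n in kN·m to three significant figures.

M_n ≈ 676 kN·m

Assume both tension and compression steel yield.
Net tension couple steel: A_s − A'_s = 2334 mm².
a = (A_s − A'_s) f_y / (0.85 f'_c b) = 980280/(0.85 × 21.2 × 300) = 181.33 mm.
c = a/β₁ = 181.33/0.85 = 213.33 mm; ε'_s = 0.003(c − d')/c = 0.0024 ≥ f_y/E_s = 0.0021, so compression steel does yield.
M_n = (A_s − A'_s) f_y (d − a/2) + A'_s f_y (d − d') = [980280 × (565 − 90.665) + 405720 × (565 − 46)] × 10⁻⁶ = 464.98 + 210.57 = 675.55 kN·m.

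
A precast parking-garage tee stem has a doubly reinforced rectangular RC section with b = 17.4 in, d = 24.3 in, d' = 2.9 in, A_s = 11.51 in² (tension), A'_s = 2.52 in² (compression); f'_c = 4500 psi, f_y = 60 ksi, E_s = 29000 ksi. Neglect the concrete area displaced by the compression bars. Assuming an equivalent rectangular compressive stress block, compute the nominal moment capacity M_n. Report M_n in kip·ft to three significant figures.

Assume both steels yield.
a = (A_s − A'_s) f_y/(0.85 f'_c b) = (11.51 − 2.52) × 60/(0.85 × 4.5 × 17.4) = 8.105 in.
c = a/β₁ = 8.105/0.825 = 9.824 in; ε'_s = 0.003(c − d')/c = 0.0021 ≥ ε_y = 0.0021, so the compression steel yields.
M_n = (A_s − A'_s) f_y (d − a/2) + A'_s f_y (d − d') = 539.4 × (24.3 − 4.0525) + 151.2 × (24.3 − 2.9) = 10921.5 + 3235.7 = 14157.2 kip·in = 14157.2/12 = 1179.77 kip·ft.

M_n ≈ 1180 kip·ft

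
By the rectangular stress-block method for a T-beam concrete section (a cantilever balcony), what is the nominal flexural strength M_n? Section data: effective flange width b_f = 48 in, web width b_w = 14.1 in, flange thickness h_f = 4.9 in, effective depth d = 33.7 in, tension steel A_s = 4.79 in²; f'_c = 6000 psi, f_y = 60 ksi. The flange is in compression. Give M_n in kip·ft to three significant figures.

M_n ≈ 793 kip·ft

Tension: T = A_s f_y = 4.79 × 60 = 287.4 kips.
Try a within the flange: a = T/(0.85 f'_c b_f) = 287.4/(0.85 × 6 × 48) = 1.174 in.
Since a = 1.174 ≤ h_f = 4.9 in, the stress block lies entirely in the flange; analyse as a rectangular beam of width b_f.
M_n = T(d − a/2) = 287.4 × (33.7 − 0.587) = 9516.7 kip·in.
M_n = 9516.7/12 = 793.06 kip·ft.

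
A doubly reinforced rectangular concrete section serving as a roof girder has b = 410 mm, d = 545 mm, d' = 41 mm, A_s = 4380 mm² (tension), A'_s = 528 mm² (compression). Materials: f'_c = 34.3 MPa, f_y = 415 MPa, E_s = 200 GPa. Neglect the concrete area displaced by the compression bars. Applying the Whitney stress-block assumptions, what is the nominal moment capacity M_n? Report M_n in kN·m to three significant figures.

M_n ≈ 875 kN·m

Assume both tension and compression steel yield.
Net tension couple steel: A_s − A'_s = 3852 mm².
a = (A_s − A'_s) f_y / (0.85 f'_c b) = 1598580/(0.85 × 34.3 × 410) = 133.73 mm.
c = a/β₁ = 133.73/0.805 = 166.12 mm; ε'_s = 0.003(c − d')/c = 0.0023 ≥ f_y/E_s = 0.0021, so compression steel does yield.
M_n = (A_s − A'_s) f_y (d − a/2) + A'_s f_y (d − d') = [1598580 × (545 − 66.865) + 219120 × (545 − 41)] × 10⁻⁶ = 764.34 + 110.44 = 874.78 kN·m.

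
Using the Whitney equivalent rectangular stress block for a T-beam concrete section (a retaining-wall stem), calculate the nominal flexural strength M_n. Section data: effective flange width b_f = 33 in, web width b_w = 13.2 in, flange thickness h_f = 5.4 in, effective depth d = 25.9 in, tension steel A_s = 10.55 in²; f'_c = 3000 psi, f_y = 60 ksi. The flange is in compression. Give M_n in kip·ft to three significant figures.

M_n ≈ 1140 kip·ft

Tension: T = A_s f_y = 10.55 × 60 = 633 kips.
Try a within the flange: a = T/(0.85 f'_c b_f) = 633/(0.85 × 3 × 33) = 7.522 in.
a = 7.522 > h_f = 5.4 in: the block extends into the web. Split into flange-overhang and web parts.
C_f = 0.85 f'_c (b_f − b_w) h_f = 0.85 × 3 × (33 − 13.2) × 5.4 = 272.6 kips.
Remaining web compression depth: a_w = (T − C_f)/(0.85 f'_c b_w) = (633 − 272.6)/(0.85 × 3 × 13.2) = 10.707 in.
M_n = C_f(d − h_f/2) + (T − C_f)(d − a_w/2) = 272.6 × (25.9 − 2.7) + 360.4 × (25.9 − 5.3535) = 6324.3 + 7405.0 = 13729.3 kip·in.
M_n = 13729.3/12 = 1144.11 kip·ft.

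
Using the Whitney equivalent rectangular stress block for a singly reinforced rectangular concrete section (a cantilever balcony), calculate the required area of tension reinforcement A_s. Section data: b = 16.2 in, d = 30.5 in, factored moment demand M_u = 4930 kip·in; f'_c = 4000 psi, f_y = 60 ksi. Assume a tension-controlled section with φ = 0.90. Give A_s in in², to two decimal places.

M_n = M_u/φ = 4930/0.90 = 5477.78 kip·in.
From M_n = 0.85 f'_c a b (d − a/2):
a = d − √(d² − 2M_n/(0.85 f'_c b)) = 30.5 − √(30.5² − 2 × 5477.78/(0.85 × 4 × 16.2)) = 3.457 in.
A_s = 0.85 f'_c a b / f_y = 0.85 × 4 × 3.457 × 16.2 / 60 = 3.174 in².

A_s ≈ 3.17 in²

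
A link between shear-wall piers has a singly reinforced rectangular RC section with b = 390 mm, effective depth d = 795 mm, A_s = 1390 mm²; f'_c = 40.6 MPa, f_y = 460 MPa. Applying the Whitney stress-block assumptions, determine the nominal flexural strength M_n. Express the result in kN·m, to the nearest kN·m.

M_n ≈ 493 kN·m

T = A_s f_y = 1390 × 460 = 639400 N = 639.4 kN.
From C = T: a = T/(0.85 f'_c b) = 639400/(0.85 × 40.6 × 390) = 47.51 mm.
M_n = T(d − a/2) = 639.4 kN × (795 − 23.755) mm = 493.13 kN·m.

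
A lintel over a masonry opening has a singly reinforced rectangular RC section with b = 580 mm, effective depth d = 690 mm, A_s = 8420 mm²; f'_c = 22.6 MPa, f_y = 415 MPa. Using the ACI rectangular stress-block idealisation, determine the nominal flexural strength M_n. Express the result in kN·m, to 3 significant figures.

M_n ≈ 1860 kN·m

T = A_s f_y = 8420 × 415 = 3494300 N = 3494.3 kN.
From C = T: a = T/(0.85 f'_c b) = 3494300/(0.85 × 22.6 × 580) = 313.62 mm.
M_n = T(d − a/2) = 3494.3 kN × (690 − 156.81) mm = 1863.13 kN·m.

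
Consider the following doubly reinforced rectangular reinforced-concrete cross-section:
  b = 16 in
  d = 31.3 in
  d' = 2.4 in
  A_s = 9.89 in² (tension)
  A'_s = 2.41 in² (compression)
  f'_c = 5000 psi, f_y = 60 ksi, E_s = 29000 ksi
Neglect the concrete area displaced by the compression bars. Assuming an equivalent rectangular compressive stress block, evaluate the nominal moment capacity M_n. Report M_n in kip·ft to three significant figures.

M_n ≈ 1400 kip·ft

Assume both steels yield.
a = (A_s − A'_s) f_y/(0.85 f'_c b) = (9.89 − 2.41) × 60/(0.85 × 5 × 16) = 6.600 in.
c = a/β₁ = 6.600/0.8 = 8.250 in; ε'_s = 0.003(c − d')/c = 0.0021 ≥ ε_y = 0.0021, so the compression steel yields.
M_n = (A_s − A'_s) f_y (d − a/2) + A'_s f_y (d − d') = 448.8 × (31.3 − 3.3) + 144.6 × (31.3 − 2.4) = 12566.4 + 4178.9 = 16745.3 kip·in = 16745.3/12 = 1395.44 kip·ft.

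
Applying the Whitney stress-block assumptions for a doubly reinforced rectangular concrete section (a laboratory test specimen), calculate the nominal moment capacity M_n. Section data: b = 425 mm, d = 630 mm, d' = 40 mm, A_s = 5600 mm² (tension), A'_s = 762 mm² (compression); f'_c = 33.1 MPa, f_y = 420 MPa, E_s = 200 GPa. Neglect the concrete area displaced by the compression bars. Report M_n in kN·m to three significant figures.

Assume both tension and compression steel yield.
Net tension couple steel: A_s − A'_s = 4838 mm².
a = (A_s − A'_s) f_y / (0.85 f'_c b) = 2031960/(0.85 × 33.1 × 425) = 169.93 mm.
c = a/β₁ = 169.93/0.814 = 208.76 mm; ε'_s = 0.003(c − d')/c = 0.0024 ≥ f_y/E_s = 0.0021, so compression steel does yield.
M_n = (A_s − A'_s) f_y (d − a/2) + A'_s f_y (d − d') = [2031960 × (630 − 84.965) + 320040 × (630 − 40)] × 10⁻⁶ = 1107.49 + 188.82 = 1296.31 kN·m.

M_n ≈ 1300 kN·m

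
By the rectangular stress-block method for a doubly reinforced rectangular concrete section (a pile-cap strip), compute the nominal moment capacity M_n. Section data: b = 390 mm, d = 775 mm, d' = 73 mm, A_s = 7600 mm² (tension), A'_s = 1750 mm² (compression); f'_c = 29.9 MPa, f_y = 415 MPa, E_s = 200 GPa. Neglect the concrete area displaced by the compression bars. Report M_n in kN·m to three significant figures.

M_n ≈ 2090 kN·m

Assume both tension and compression steel yield.
Net tension couple steel: A_s − A'_s = 5850 mm².
a = (A_s − A'_s) f_y / (0.85 f'_c b) = 2427750/(0.85 × 29.9 × 390) = 244.93 mm.
c = a/β₁ = 244.93/0.836 = 292.98 mm; ε'_s = 0.003(c − d')/c = 0.0023 ≥ f_y/E_s = 0.0021, so compression steel does yield.
M_n = (A_s − A'_s) f_y (d − a/2) + A'_s f_y (d − d') = [2427750 × (775 − 122.465) + 726250 × (775 − 73)] × 10⁻⁶ = 1584.19 + 509.83 = 2094.02 kN·m.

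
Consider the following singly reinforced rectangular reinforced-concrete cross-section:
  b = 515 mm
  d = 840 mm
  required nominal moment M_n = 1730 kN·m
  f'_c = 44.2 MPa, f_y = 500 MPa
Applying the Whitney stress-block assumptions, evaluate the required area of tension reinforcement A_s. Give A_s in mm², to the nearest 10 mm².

A_s ≈ 4420 mm²

With M_n = 0.85 f'_c a b (d − a/2), solve the quadratic for a:
a = d − √(d² − 2M_n/(0.85 f'_c b)) = 840 − √(840² − 2 × 1730×10⁶/(0.85 × 44.2 × 515)) = 114.21 mm.
A_s = 0.85 f'_c a b / f_y = 0.85 × 44.2 × 114.21 × 515 / 500 = 4419.6 mm².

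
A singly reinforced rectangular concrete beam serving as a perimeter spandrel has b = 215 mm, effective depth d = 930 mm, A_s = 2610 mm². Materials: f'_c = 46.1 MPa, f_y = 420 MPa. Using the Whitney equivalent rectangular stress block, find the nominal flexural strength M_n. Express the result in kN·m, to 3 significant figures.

M_n ≈ 948 kN·m

T = A_s f_y = 2610 × 420 = 1096200 N = 1096.2 kN.
From C = T: a = T/(0.85 f'_c b) = 1096200/(0.85 × 46.1 × 215) = 130.12 mm.
M_n = T(d − a/2) = 1096.2 kN × (930 − 65.06) mm = 948.15 kN·m.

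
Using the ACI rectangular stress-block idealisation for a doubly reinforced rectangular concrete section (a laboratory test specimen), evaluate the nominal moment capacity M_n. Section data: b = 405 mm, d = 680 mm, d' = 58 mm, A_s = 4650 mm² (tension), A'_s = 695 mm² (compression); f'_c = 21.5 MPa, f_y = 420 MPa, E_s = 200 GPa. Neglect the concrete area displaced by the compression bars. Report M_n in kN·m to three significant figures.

Assume both tension and compression steel yield.
Net tension couple steel: A_s − A'_s = 3955 mm².
a = (A_s − A'_s) f_y / (0.85 f'_c b) = 1661100/(0.85 × 21.5 × 405) = 224.43 mm.
c = a/β₁ = 224.43/0.85 = 264.04 mm; ε'_s = 0.003(c − d')/c = 0.0023 ≥ f_y/E_s = 0.0021, so compression steel does yield.
M_n = (A_s − A'_s) f_y (d − a/2) + A'_s f_y (d − d') = [1661100 × (680 − 112.215) + 291900 × (680 − 58)] × 10⁻⁶ = 943.15 + 181.56 = 1124.71 kN·m.

M_n ≈ 1120 kN·m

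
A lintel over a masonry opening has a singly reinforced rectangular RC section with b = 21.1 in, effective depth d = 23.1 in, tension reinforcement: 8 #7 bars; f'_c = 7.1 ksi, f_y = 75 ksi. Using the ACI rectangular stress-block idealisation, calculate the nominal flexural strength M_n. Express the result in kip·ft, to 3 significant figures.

A_s = 8 × 0.6 = 4.8 in².
T = A_s f_y = 4.8 × 75 = 360 kips.
a = T/(0.85 f'_c b) = 360/(0.85 × 7.1 × 21.1) = 2.827 in.
M_n = T(d − a/2) = 360 × (23.1 − 1.4135) = 7807.1 kip·in = 7807.1/12 = 650.59 kip·ft.

M_n ≈ 651 kip·ft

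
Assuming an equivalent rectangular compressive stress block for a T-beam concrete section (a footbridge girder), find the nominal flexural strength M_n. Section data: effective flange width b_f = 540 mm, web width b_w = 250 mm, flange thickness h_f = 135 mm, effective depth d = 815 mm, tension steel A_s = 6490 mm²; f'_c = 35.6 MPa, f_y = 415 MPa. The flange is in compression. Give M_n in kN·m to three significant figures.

M_n ≈ 1960 kN·m

Tension: T = A_s f_y = 6490 × 415 = 2693350 N.
Try a within the flange: a = T/(0.85 f'_c b_f) = 2693350/(0.85 × 35.6 × 540) = 164.83 mm.
a = 164.83 > h_f = 135 mm: the block extends into the web. Split into flange-overhang and web parts.
C_f = 0.85 f'_c (b_f − b_w) h_f = 0.85 × 35.6 × (540 − 250) × 135 = 1184679 N.
Remaining web compression depth: a_w = (T − C_f)/(0.85 f'_c b_w) = (2693350 − 1184679)/(0.85 × 35.6 × 250) = 199.43 mm.
M_n = C_f(d − h_f/2) + (T − C_f)(d − a_w/2) = 1184679 × (815 − 67.5) + 1508671 × (815 − 99.715) = 885.55 + 1079.13 = 1964.68 × 10⁶ N·mm.
M_n = 1964.68 kN·m.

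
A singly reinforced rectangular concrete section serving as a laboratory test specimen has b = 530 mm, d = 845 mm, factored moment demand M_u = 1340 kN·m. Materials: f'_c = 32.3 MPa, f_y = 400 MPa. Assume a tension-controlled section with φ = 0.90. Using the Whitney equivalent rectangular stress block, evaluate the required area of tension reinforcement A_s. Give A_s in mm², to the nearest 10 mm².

M_n = M_u/φ = 1340/0.90 = 1488.89 kN·m.
With M_n = 0.85 f'_c a b (d − a/2), solve the quadratic for a:
a = d − √(d² − 2M_n/(0.85 f'_c b)) = 845 − √(845² − 2 × 1488.89×10⁶/(0.85 × 32.3 × 530)) = 131.29 mm.
A_s = 0.85 f'_c a b / f_y = 0.85 × 32.3 × 131.29 × 530 / 400 = 4776.1 mm².

A_s ≈ 4780 mm²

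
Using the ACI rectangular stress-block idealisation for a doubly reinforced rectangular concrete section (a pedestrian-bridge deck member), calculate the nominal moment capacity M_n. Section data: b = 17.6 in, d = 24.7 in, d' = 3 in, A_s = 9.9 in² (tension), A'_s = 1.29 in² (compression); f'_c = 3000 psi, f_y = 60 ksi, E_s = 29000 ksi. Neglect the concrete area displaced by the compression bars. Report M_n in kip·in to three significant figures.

M_n ≈ 11500 kip·in

Assume both steels yield.
a = (A_s − A'_s) f_y/(0.85 f'_c b) = (9.9 − 1.29) × 60/(0.85 × 3 × 17.6) = 11.511 in.
c = a/β₁ = 11.511/0.85 = 13.542 in; ε'_s = 0.003(c − d')/c = 0.0023 ≥ ε_y = 0.0021, so the compression steel yields.
M_n = (A_s − A'_s) f_y (d − a/2) + A'_s f_y (d − d') = 516.6 × (24.7 − 5.7555) + 77.4 × (24.7 − 3) = 9786.7 + 1679.6 = 11466.3 kip·in.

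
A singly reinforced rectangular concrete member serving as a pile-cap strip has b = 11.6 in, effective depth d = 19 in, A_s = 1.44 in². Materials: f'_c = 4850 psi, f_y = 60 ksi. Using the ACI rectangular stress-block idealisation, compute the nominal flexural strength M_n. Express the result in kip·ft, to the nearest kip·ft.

M_n ≈ 130 kip·ft

T = A_s f_y = 1.44 × 60 = 86.4 kips.
a = T/(0.85 f'_c b) = 86.4/(0.85 × 4.85 × 11.6) = 1.807 in.
M_n = T(d − a/2) = 86.4 × (19 − 0.9035) = 1563.5 kip·in = 1563.5/12 = 130.29 kip·ft.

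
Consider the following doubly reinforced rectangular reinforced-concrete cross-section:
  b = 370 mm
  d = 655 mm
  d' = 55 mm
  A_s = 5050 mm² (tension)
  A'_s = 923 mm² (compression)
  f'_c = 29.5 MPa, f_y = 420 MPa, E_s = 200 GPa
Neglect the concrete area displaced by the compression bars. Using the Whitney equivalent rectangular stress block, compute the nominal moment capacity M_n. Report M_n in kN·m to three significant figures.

M_n ≈ 1210 kN·m

Assume both tension and compression steel yield.
Net tension couple steel: A_s − A'_s = 4127 mm².
a = (A_s − A'_s) f_y / (0.85 f'_c b) = 1733340/(0.85 × 29.5 × 370) = 186.83 mm.
c = a/β₁ = 186.83/0.839 = 222.68 mm; ε'_s = 0.003(c − d')/c = 0.0023 ≥ f_y/E_s = 0.0021, so compression steel does yield.
M_n = (A_s − A'_s) f_y (d − a/2) + A'_s f_y (d − d') = [1733340 × (655 − 93.415) + 387660 × (655 − 55)] × 10⁻⁶ = 973.42 + 232.60 = 1206.02 kN·m.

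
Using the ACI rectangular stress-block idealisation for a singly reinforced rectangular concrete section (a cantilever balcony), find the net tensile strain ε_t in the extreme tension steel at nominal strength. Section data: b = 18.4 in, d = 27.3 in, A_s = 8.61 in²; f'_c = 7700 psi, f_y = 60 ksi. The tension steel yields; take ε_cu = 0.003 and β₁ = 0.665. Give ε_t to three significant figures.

ε_t ≈ 0.00970

a = A_s f_y/(0.85 f'_c b) = 4.290 in.
β₁ = 0.665, so c = a/β₁ = 4.290/0.665 = 6.451 in.
From the linear strain diagram with ε_cu = 0.003: ε_t = 0.003 (d − c)/c = 0.003 × (27.3 − 6.451)/6.451 = 0.00970.
Since ε_t ≥ 0.005, the section is tension-controlled.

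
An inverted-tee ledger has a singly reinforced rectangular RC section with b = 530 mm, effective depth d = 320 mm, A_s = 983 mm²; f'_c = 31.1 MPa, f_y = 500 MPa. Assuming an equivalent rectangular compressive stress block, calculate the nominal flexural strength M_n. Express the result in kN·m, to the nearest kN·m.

M_n ≈ 149 kN·m

T = A_s f_y = 983 × 500 = 491500 N = 491.5 kN.
From C = T: a = T/(0.85 f'_c b) = 491500/(0.85 × 31.1 × 530) = 35.08 mm.
M_n = T(d − a/2) = 491.5 kN × (320 − 17.54) mm = 148.66 kN·m.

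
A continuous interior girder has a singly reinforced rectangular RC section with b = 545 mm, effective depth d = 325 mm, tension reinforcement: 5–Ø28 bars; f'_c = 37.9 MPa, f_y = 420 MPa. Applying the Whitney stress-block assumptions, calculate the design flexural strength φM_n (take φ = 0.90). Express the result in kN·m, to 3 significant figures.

A_s = 5 × 616 = 3080 mm².
T = A_s f_y = 3080 × 420 = 1293600 N = 1293.6 kN.
From C = T: a = T/(0.85 f'_c b) = 1293600/(0.85 × 37.9 × 545) = 73.68 mm.
M_n = T(d − a/2) = 1293.6 kN × (325 − 36.84) mm = 372.76 kN·m.
φM_n = 0.90 × 372.76 = 335.48 kN·m.

φM_n ≈ 335 kN·m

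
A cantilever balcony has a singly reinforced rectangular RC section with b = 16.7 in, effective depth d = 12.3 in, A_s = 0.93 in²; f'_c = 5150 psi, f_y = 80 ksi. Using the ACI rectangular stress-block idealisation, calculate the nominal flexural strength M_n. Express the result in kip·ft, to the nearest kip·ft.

T = A_s f_y = 0.93 × 80 = 74.4 kips.
a = T/(0.85 f'_c b) = 74.4/(0.85 × 5.15 × 16.7) = 1.018 in.
M_n = T(d − a/2) = 74.4 × (12.3 − 0.509) = 877.3 kip·in = 877.3/12 = 73.11 kip·ft.

M_n ≈ 73 kip·ft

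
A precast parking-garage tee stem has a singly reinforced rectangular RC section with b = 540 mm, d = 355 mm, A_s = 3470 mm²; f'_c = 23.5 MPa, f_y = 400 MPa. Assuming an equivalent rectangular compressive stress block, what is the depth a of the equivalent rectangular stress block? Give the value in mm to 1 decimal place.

a ≈ 128.7 mm

T = A_s f_y = 3470 × 400 = 1388000 N = 1388 kN.
Setting C = 0.85 f'_c a b equal to T: a = 1388000/(0.85 × 23.5 × 540) = 128.7 mm.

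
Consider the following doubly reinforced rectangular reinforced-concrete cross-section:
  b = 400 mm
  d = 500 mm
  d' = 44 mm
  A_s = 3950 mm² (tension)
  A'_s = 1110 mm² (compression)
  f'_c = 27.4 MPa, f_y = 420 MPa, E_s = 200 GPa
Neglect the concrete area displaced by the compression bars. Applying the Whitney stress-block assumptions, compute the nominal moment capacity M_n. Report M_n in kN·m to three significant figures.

M_n ≈ 733 kN·m

Assume both tension and compression steel yield.
Net tension couple steel: A_s − A'_s = 2840 mm².
a = (A_s − A'_s) f_y / (0.85 f'_c b) = 1192800/(0.85 × 27.4 × 400) = 128.04 mm.
c = a/β₁ = 128.04/0.85 = 150.64 mm; ε'_s = 0.003(c − d')/c = 0.0021 ≥ f_y/E_s = 0.0021, so compression steel does yield.
M_n = (A_s − A'_s) f_y (d − a/2) + A'_s f_y (d − d') = [1192800 × (500 − 64.02) + 466200 × (500 − 44)] × 10⁻⁶ = 520.04 + 212.59 = 732.63 kN·m.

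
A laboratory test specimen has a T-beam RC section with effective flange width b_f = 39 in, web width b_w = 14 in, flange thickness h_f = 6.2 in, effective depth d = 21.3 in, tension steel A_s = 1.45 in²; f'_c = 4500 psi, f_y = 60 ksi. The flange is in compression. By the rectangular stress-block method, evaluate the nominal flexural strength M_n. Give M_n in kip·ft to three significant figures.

Tension: T = A_s f_y = 1.45 × 60 = 87 kips.
Try a within the flange: a = T/(0.85 f'_c b_f) = 87/(0.85 × 4.5 × 39) = 0.583 in.
Since a = 0.583 ≤ h_f = 6.2 in, the stress block lies entirely in the flange; analyse as a rectangular beam of width b_f.
M_n = T(d − a/2) = 87 × (21.3 − 0.2915) = 1827.7 kip·in.
M_n = 1827.7/12 = 152.31 kip·ft.

M_n ≈ 152 kip·ft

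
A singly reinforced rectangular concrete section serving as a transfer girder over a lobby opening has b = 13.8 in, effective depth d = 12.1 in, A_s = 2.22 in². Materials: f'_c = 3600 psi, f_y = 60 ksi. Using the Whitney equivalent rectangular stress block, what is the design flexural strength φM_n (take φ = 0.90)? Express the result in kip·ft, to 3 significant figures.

φM_n ≈ 105 kip·ft

T = A_s f_y = 2.22 × 60 = 133.2 kips.
a = T/(0.85 f'_c b) = 133.2/(0.85 × 3.6 × 13.8) = 3.154 in.
M_n = T(d − a/2) = 133.2 × (12.1 − 1.577) = 1401.7 kip·in = 1401.7/12 = 116.81 kip·ft.
φM_n = 0.90 × 116.81 = 105.13 kip·ft.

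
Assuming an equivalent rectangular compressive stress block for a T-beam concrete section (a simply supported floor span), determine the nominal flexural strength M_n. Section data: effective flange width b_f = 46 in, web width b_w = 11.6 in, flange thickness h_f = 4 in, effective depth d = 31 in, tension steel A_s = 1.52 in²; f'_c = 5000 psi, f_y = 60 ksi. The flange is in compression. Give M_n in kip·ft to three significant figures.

M_n ≈ 234 kip·ft

Tension: T = A_s f_y = 1.52 × 60 = 91.2 kips.
Try a within the flange: a = T/(0.85 f'_c b_f) = 91.2/(0.85 × 5 × 46) = 0.466 in.
Since a = 0.466 ≤ h_f = 4 in, the stress block lies entirely in the flange; analyse as a rectangular beam of width b_f.
M_n = T(d − a/2) = 91.2 × (31 − 0.233) = 2806.0 kip·in.
M_n = 2806.0/12 = 233.83 kip·ft.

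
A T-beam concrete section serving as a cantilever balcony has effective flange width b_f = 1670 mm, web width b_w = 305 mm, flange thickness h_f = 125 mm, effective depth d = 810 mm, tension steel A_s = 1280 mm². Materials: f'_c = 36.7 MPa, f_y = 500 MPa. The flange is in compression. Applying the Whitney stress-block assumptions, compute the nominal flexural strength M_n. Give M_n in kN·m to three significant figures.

Tension: T = A_s f_y = 1280 × 500 = 640000 N.
Try a within the flange: a = T/(0.85 f'_c b_f) = 640000/(0.85 × 36.7 × 1670) = 12.29 mm.
Since a = 12.29 ≤ h_f = 125 mm, the stress block lies entirely in the flange; analyse as a rectangular beam of width b_f.
M_n = T(d − a/2) = 640000 × (810 − 6.145) = 514.47 × 10⁶ N·mm.
M_n = 514.47 kN·m.

M_n ≈ 514 kN·m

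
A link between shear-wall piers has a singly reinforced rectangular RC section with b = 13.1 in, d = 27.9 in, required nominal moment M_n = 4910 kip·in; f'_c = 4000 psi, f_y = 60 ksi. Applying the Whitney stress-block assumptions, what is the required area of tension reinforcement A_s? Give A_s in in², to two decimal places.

A_s ≈ 3.18 in²

From M_n = 0.85 f'_c a b (d − a/2):
a = d − √(d² − 2M_n/(0.85 f'_c b)) = 27.9 − √(27.9² − 2 × 4910/(0.85 × 4 × 13.1)) = 4.279 in.
A_s = 0.85 f'_c a b / f_y = 0.85 × 4 × 4.279 × 13.1 / 60 = 3.176 in².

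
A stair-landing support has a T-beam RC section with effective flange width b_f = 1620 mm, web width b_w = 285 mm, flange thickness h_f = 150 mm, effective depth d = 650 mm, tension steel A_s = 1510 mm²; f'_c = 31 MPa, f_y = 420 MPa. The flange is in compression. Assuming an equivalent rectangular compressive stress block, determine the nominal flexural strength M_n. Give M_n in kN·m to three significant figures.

Tension: T = A_s f_y = 1510 × 420 = 634200 N.
Try a within the flange: a = T/(0.85 f'_c b_f) = 634200/(0.85 × 31 × 1620) = 14.86 mm.
Since a = 14.86 ≤ h_f = 150 mm, the stress block lies entirely in the flange; analyse as a rectangular beam of width b_f.
M_n = T(d − a/2) = 634200 × (650 − 7.43) = 407.52 × 10⁶ N·mm.
M_n = 407.52 kN·m.

M_n ≈ 408 kN·m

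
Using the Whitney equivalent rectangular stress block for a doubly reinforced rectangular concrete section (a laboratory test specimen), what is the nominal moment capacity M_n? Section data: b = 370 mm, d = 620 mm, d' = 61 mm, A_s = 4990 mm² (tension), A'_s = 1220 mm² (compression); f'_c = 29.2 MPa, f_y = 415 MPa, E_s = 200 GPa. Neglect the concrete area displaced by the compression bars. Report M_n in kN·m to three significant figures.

M_n ≈ 1120 kN·m

Assume both tension and compression steel yield.
Net tension couple steel: A_s − A'_s = 3770 mm².
a = (A_s − A'_s) f_y / (0.85 f'_c b) = 1564550/(0.85 × 29.2 × 370) = 170.37 mm.
c = a/β₁ = 170.37/0.841 = 202.58 mm; ε'_s = 0.003(c − d')/c = 0.0021 ≥ f_y/E_s = 0.0021, so compression steel does yield.
M_n = (A_s − A'_s) f_y (d − a/2) + A'_s f_y (d − d') = [1564550 × (620 − 85.185) + 506300 × (620 − 61)] × 10⁻⁶ = 836.74 + 283.02 = 1119.76 kN·m.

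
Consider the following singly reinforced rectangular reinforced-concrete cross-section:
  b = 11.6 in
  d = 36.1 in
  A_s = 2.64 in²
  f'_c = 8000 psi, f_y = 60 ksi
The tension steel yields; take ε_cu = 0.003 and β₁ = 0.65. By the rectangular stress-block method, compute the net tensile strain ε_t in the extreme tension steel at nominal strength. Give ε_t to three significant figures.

a = A_s f_y/(0.85 f'_c b) = 2.008 in.
β₁ = 0.65, so c = a/β₁ = 2.008/0.65 = 3.089 in.
From the linear strain diagram with ε_cu = 0.003: ε_t = 0.003 (d − c)/c = 0.003 × (36.1 − 3.089)/3.089 = 0.0321.
Since ε_t ≥ 0.005, the section is tension-controlled.

ε_t ≈ 0.0321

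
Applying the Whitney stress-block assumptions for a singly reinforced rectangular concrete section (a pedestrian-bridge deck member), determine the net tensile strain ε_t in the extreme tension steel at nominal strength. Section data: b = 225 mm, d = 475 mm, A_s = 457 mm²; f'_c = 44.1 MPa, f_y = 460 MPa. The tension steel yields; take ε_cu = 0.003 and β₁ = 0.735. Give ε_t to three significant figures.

ε_t ≈ 0.0390

a = A_s f_y/(0.85 f'_c b) = 24.92 mm.
β₁ = 0.735, so c = a/β₁ = 24.92/0.735 = 33.90 mm.
From the linear strain diagram with ε_cu = 0.003: ε_t = 0.003 (d − c)/c = 0.003 × (475 − 33.90)/33.90 = 0.0390.
Since ε_t ≥ 0.005, the section is tension-controlled.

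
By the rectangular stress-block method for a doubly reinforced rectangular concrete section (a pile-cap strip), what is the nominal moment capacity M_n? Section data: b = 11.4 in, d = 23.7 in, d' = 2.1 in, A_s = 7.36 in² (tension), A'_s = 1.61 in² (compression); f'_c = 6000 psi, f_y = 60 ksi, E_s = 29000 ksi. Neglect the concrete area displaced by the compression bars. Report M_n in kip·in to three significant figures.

Assume both steels yield.
a = (A_s − A'_s) f_y/(0.85 f'_c b) = (7.36 − 1.61) × 60/(0.85 × 6 × 11.4) = 5.934 in.
c = a/β₁ = 5.934/0.75 = 7.912 in; ε'_s = 0.003(c − d')/c = 0.0022 ≥ ε_y = 0.0021, so the compression steel yields.
M_n = (A_s − A'_s) f_y (d − a/2) + A'_s f_y (d − d') = 345 × (23.7 − 2.967) + 96.6 × (23.7 − 2.1) = 7152.9 + 2086.6 = 9239.5 kip·in.

M_n ≈ 9240 kip·in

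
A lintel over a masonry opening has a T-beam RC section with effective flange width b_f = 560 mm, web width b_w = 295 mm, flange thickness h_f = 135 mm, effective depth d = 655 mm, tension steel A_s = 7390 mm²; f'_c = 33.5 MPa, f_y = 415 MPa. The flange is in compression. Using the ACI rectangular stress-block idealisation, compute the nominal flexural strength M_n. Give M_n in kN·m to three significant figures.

M_n ≈ 1690 kN·m

Tension: T = A_s f_y = 7390 × 415 = 3066850 N.
Try a within the flange: a = T/(0.85 f'_c b_f) = 3066850/(0.85 × 33.5 × 560) = 192.33 mm.
a = 192.33 > h_f = 135 mm: the block extends into the web. Split into flange-overhang and web parts.
C_f = 0.85 f'_c (b_f − b_w) h_f = 0.85 × 33.5 × (560 − 295) × 135 = 1018693 N.
Remaining web compression depth: a_w = (T − C_f)/(0.85 f'_c b_w) = (3066850 − 1018693)/(0.85 × 33.5 × 295) = 243.82 mm.
M_n = C_f(d − h_f/2) + (T − C_f)(d − a_w/2) = 1018693 × (655 − 67.5) + 2048157 × (655 − 121.91) = 598.48 + 1091.85 = 1690.33 × 10⁶ N·mm.
M_n = 1690.33 kN·m.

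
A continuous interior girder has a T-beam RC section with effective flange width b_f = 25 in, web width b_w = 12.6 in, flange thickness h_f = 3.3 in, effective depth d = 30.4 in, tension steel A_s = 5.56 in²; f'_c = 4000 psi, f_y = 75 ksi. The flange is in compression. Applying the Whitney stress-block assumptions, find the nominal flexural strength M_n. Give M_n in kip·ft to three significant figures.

M_n ≈ 962 kip·ft

Tension: T = A_s f_y = 5.56 × 75 = 417 kips.
Try a within the flange: a = T/(0.85 f'_c b_f) = 417/(0.85 × 4 × 25) = 4.906 in.
a = 4.906 > h_f = 3.3 in: the block extends into the web. Split into flange-overhang and web parts.
C_f = 0.85 f'_c (b_f − b_w) h_f = 0.85 × 4 × (25 − 12.6) × 3.3 = 139.1 kips.
Remaining web compression depth: a_w = (T − C_f)/(0.85 f'_c b_w) = (417 − 139.1)/(0.85 × 4 × 12.6) = 6.487 in.
M_n = C_f(d − h_f/2) + (T − C_f)(d − a_w/2) = 139.1 × (30.4 − 1.65) + 277.9 × (30.4 − 3.2435) = 3999.1 + 7546.8 = 11545.9 kip·in.
M_n = 11545.9/12 = 962.16 kip·ft.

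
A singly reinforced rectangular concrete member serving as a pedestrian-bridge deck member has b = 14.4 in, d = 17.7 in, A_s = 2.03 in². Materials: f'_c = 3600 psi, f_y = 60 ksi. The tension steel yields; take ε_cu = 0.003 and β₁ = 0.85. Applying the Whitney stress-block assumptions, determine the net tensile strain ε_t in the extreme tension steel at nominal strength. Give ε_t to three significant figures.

a = A_s f_y/(0.85 f'_c b) = 2.764 in.
β₁ = 0.85, so c = a/β₁ = 2.764/0.85 = 3.252 in.
From the linear strain diagram with ε_cu = 0.003: ε_t = 0.003 (d − c)/c = 0.003 × (17.7 − 3.252)/3.252 = 0.0133.
Since ε_t ≥ 0.005, the section is tension-controlled.

ε_t ≈ 0.0133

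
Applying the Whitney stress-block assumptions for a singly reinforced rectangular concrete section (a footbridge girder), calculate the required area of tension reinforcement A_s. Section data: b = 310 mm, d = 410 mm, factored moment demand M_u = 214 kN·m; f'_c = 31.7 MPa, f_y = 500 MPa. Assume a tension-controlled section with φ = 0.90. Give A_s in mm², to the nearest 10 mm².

A_s ≈ 1280 mm²

M_n = M_u/φ = 214/0.90 = 237.778 kN·m.
With M_n = 0.85 f'_c a b (d − a/2), solve the quadratic for a:
a = d − √(d² − 2M_n/(0.85 f'_c b)) = 410 − √(410² − 2 × 237.778×10⁶/(0.85 × 31.7 × 310)) = 76.58 mm.
A_s = 0.85 f'_c a b / f_y = 0.85 × 31.7 × 76.58 × 310 / 500 = 1279.3 mm².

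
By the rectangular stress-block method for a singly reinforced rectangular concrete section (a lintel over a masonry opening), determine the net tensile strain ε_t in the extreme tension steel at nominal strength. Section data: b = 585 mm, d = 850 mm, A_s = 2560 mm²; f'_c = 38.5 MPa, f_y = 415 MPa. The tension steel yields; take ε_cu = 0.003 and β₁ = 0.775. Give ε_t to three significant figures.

ε_t ≈ 0.0326

a = A_s f_y/(0.85 f'_c b) = 55.49 mm.
β₁ = 0.775, so c = a/β₁ = 55.49/0.775 = 71.60 mm.
From the linear strain diagram with ε_cu = 0.003: ε_t = 0.003 (d − c)/c = 0.003 × (850 − 71.60)/71.60 = 0.0326.
Since ε_t ≥ 0.005, the section is tension-controlled.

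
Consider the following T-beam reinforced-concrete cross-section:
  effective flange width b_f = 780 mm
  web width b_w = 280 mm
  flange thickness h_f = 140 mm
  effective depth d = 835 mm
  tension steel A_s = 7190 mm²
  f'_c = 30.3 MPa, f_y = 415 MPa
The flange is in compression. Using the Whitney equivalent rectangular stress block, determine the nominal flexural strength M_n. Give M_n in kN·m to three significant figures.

Tension: T = A_s f_y = 7190 × 415 = 2983850 N.
Try a within the flange: a = T/(0.85 f'_c b_f) = 2983850/(0.85 × 30.3 × 780) = 148.53 mm.
a = 148.53 > h_f = 140 mm: the block extends into the web. Split into flange-overhang and web parts.
C_f = 0.85 f'_c (b_f − b_w) h_f = 0.85 × 30.3 × (780 − 280) × 140 = 1802850 N.
Remaining web compression depth: a_w = (T − C_f)/(0.85 f'_c b_w) = (2983850 − 1802850)/(0.85 × 30.3 × 280) = 163.77 mm.
M_n = C_f(d − h_f/2) + (T − C_f)(d − a_w/2) = 1802850 × (835 − 70) + 1181000 × (835 − 81.885) = 1379.18 + 889.43 = 2268.61 × 10⁶ N·mm.
M_n = 2268.61 kN·m.

M_n ≈ 2270 kN·m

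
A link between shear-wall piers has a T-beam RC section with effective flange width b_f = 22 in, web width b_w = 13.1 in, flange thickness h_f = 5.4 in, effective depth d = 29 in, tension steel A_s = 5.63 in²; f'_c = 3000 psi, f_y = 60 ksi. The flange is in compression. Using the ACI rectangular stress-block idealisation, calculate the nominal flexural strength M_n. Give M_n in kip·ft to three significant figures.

Tension: T = A_s f_y = 5.63 × 60 = 337.8 kips.
Try a within the flange: a = T/(0.85 f'_c b_f) = 337.8/(0.85 × 3 × 22) = 6.021 in.
a = 6.021 > h_f = 5.4 in: the block extends into the web. Split into flange-overhang and web parts.
C_f = 0.85 f'_c (b_f − b_w) h_f = 0.85 × 3 × (22 − 13.1) × 5.4 = 122.6 kips.
Remaining web compression depth: a_w = (T − C_f)/(0.85 f'_c b_w) = (337.8 − 122.6)/(0.85 × 3 × 13.1) = 6.442 in.
M_n = C_f(d − h_f/2) + (T − C_f)(d − a_w/2) = 122.6 × (29 − 2.7) + 215.2 × (29 − 3.221) = 3224.4 + 5547.6 = 8772.0 kip·in.
M_n = 8772.0/12 = 731.00 kip·ft.

M_n ≈ 731 kip·ft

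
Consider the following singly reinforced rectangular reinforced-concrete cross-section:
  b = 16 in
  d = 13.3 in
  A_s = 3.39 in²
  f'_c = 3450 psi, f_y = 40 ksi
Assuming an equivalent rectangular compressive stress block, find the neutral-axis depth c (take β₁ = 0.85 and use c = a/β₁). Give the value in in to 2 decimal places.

c ≈ 3.40 in

T = A_s f_y = 3.39 × 40 = 135.6 kips.
a = T/(0.85 f'_c b) = 135.6/(0.85 × 3.45 × 16) = 2.8900 in.
With β₁ = 0.85, c = a/β₁ = 2.8900/0.85 = 3.40 in.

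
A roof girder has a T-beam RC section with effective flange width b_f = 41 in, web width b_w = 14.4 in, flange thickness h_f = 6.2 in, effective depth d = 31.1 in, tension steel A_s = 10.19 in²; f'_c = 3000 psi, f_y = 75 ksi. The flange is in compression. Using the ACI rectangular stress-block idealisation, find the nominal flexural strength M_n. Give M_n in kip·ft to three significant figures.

M_n ≈ 1740 kip·ft

Tension: T = A_s f_y = 10.19 × 75 = 764.25 kips.
Try a within the flange: a = T/(0.85 f'_c b_f) = 764.25/(0.85 × 3 × 41) = 7.310 in.
a = 7.310 > h_f = 6.2 in: the block extends into the web. Split into flange-overhang and web parts.
C_f = 0.85 f'_c (b_f − b_w) h_f = 0.85 × 3 × (41 − 14.4) × 6.2 = 420.5 kips.
Remaining web compression depth: a_w = (T − C_f)/(0.85 f'_c b_w) = (764.25 − 420.5)/(0.85 × 3 × 14.4) = 9.361 in.
M_n = C_f(d − h_f/2) + (T − C_f)(d − a_w/2) = 420.5 × (31.1 − 3.1) + 343.75 × (31.1 − 4.6805) = 11774.0 + 9081.7 = 20855.7 kip·in.
M_n = 20855.7/12 = 1737.98 kip·ft.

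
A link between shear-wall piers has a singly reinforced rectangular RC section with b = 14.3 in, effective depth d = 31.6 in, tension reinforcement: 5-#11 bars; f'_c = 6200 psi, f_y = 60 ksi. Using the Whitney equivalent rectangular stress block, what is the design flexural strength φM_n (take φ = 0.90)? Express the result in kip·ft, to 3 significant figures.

φM_n ≈ 1000 kip·ft

A_s = 5 × 1.56 = 7.8 in².
T = A_s f_y = 7.8 × 60 = 468 kips.
a = T/(0.85 f'_c b) = 468/(0.85 × 6.2 × 14.3) = 6.210 in.
M_n = T(d − a/2) = 468 × (31.6 − 3.105) = 13335.7 kip·in = 13335.7/12 = 1111.31 kip·ft.
φM_n = 0.90 × 1111.31 = 1000.18 kip·ft.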